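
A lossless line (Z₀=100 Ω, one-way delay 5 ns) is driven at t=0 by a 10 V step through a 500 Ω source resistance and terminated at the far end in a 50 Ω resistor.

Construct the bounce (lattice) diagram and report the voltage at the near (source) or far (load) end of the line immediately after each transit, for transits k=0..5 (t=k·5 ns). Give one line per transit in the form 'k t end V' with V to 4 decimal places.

Γ_L=-0.333333, Γ_S=0.666667; launch V₁=10·100/600=1.666667
k=0 src: V=1.6667
k=1 load: inc=1.666667, refl=1.666667·-0.333333=-0.5556; V=0.000000+1.666667+-0.555556=1.1111
k=2 src: inc=-0.555556, refl=-0.555556·0.666667=-0.3704; V=1.666667+-0.555556+-0.370370=0.7407
k=3 load: inc=-0.370370, refl=-0.370370·-0.333333=0.1235; V=1.111111+-0.370370+0.123457=0.8642
k=4 src: inc=0.123457, refl=0.123457·0.666667=0.0823; V=0.740741+0.123457+0.082305=0.9465
k=5 load: inc=0.082305, refl=0.082305·-0.333333=-0.0274; V=0.864198+0.082305+-0.027435=0.9191

0 0 source 1.6667
1 5 load 1.1111
2 10 source 0.7407
3 15 load 0.8642
4 20 source 0.9465
5 25 load 0.9191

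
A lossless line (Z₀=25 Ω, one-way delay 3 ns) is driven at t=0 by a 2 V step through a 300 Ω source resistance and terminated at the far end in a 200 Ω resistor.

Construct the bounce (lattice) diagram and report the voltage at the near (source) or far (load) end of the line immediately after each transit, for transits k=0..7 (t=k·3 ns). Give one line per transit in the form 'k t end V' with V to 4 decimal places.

0 0 source 0.1538
1 3 load 0.2735
2 6 source 0.3748
3 9 load 0.4535
4 12 source 0.5201
5 15 load 0.5720
6 18 source 0.6158
7 21 load 0.6499

Γ_L=0.777778, Γ_S=0.846154; launch V₁=2·25/325=0.153846
k=0 src: V=0.1538
k=1 load: inc=0.153846, refl=0.153846·0.777778=0.1197; V=0.000000+0.153846+0.119658=0.2735
k=2 src: inc=0.119658, refl=0.119658·0.846154=0.1012; V=0.153846+0.119658+0.101249=0.3748
k=3 load: inc=0.101249, refl=0.101249·0.777778=0.0787; V=0.273504+0.101249+0.078749=0.4535
k=4 src: inc=0.078749, refl=0.078749·0.846154=0.0666; V=0.374753+0.078749+0.066634=0.5201
k=5 load: inc=0.066634, refl=0.066634·0.777778=0.0518; V=0.453503+0.066634+0.051827=0.5720
k=6 src: inc=0.051827, refl=0.051827·0.846154=0.0439; V=0.520137+0.051827+0.043853=0.6158
k=7 load: inc=0.043853, refl=0.043853·0.777778=0.0341; V=0.571963+0.043853+0.034108=0.6499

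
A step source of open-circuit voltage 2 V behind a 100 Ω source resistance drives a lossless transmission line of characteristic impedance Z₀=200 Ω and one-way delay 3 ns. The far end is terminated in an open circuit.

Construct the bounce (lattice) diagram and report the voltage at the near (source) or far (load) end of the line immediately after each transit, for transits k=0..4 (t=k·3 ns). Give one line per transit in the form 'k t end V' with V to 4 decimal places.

Γ_L=1.000000, Γ_S=-0.333333; launch V₁=2·200/300=1.333333
k=0 src: V=1.3333
k=1 load: inc=1.333333, refl=1.333333·1.000000=1.3333; V=0.000000+1.333333+1.333333=2.6667
k=2 src: inc=1.333333, refl=1.333333·-0.333333=-0.4444; V=1.333333+1.333333+-0.444444=2.2222
k=3 load: inc=-0.444444, refl=-0.444444·1.000000=-0.4444; V=2.666667+-0.444444+-0.444444=1.7778
k=4 src: inc=-0.444444, refl=-0.444444·-0.333333=0.1481; V=2.222222+-0.444444+0.148148=1.9259

0 0 source 1.3333
1 3 load 2.6667
2 6 source 2.2222
3 9 load 1.7778
4 12 source 1.9259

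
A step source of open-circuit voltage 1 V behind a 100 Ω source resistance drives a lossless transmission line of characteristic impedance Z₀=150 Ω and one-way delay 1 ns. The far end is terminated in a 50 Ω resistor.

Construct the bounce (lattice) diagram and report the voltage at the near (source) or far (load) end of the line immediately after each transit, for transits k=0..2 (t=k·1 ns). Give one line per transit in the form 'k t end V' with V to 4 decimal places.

0 0 source 0.6000
1 1 load 0.3000
2 2 source 0.3600

Γ_L=-0.500000, Γ_S=-0.200000; launch V₁=1·150/250=0.600000
k=0 src: V=0.6000
k=1 load: inc=0.600000, refl=0.600000·-0.500000=-0.3000; V=0.000000+0.600000+-0.300000=0.3000
k=2 src: inc=-0.300000, refl=-0.300000·-0.200000=0.0600; V=0.600000+-0.300000+0.060000=0.3600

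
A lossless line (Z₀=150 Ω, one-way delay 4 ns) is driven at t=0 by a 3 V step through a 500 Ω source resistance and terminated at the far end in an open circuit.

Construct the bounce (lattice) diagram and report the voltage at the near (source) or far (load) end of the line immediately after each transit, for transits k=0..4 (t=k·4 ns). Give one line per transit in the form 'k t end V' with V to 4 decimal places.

0 0 source 0.6923
1 4 load 1.3846
2 8 source 1.7574
3 12 load 2.1302
4 16 source 2.3309

Γ_L=1.000000, Γ_S=0.538462; launch V₁=3·150/650=0.692308
k=0 src: V=0.6923
k=1 load: inc=0.692308, refl=0.692308·1.000000=0.6923; V=0.000000+0.692308+0.692308=1.3846
k=2 src: inc=0.692308, refl=0.692308·0.538462=0.3728; V=0.692308+0.692308+0.372781=1.7574
k=3 load: inc=0.372781, refl=0.372781·1.000000=0.3728; V=1.384615+0.372781+0.372781=2.1302
k=4 src: inc=0.372781, refl=0.372781·0.538462=0.2007; V=1.757396+0.372781+0.200728=2.3309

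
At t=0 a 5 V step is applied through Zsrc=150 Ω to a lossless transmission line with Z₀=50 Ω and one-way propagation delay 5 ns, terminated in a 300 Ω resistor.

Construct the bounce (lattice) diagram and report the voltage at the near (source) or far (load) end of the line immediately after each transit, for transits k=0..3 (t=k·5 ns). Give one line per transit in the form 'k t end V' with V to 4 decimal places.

Γ_L=0.714286, Γ_S=0.500000; launch V₁=5·50/200=1.250000
k=0 src: V=1.2500
k=1 load: inc=1.250000, refl=1.250000·0.714286=0.8929; V=0.000000+1.250000+0.892857=2.1429
k=2 src: inc=0.892857, refl=0.892857·0.500000=0.4464; V=1.250000+0.892857+0.446429=2.5893
k=3 load: inc=0.446429, refl=0.446429·0.714286=0.3189; V=2.142857+0.446429+0.318878=2.9082

0 0 source 1.2500
1 5 load 2.1429
2 10 source 2.5893
3 15 load 2.9082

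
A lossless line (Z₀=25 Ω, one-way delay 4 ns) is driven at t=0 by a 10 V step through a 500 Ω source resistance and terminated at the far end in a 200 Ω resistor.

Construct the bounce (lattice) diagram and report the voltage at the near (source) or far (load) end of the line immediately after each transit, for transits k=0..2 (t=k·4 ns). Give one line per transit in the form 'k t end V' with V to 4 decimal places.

Γ_L=0.777778, Γ_S=0.904762; launch V₁=10·25/525=0.476190
k=0 src: V=0.4762
k=1 load: inc=0.476190, refl=0.476190·0.777778=0.3704; V=0.000000+0.476190+0.370370=0.8466
k=2 src: inc=0.370370, refl=0.370370·0.904762=0.3351; V=0.476190+0.370370+0.335097=1.1817

0 0 source 0.4762
1 4 load 0.8466
2 8 source 1.1817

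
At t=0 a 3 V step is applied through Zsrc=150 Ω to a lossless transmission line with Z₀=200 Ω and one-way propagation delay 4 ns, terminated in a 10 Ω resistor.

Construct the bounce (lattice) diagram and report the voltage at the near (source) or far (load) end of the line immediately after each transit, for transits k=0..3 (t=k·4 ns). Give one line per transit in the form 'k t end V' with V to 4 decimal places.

Γ_L=-0.904762, Γ_S=-0.142857; launch V₁=3·200/350=1.714286
k=0 src: V=1.7143
k=1 load: inc=1.714286, refl=1.714286·-0.904762=-1.5510; V=0.000000+1.714286+-1.551020=0.1633
k=2 src: inc=-1.551020, refl=-1.551020·-0.142857=0.2216; V=1.714286+-1.551020+0.221574=0.3848
k=3 load: inc=0.221574, refl=0.221574·-0.904762=-0.2005; V=0.163265+0.221574+-0.200472=0.1844

0 0 source 1.7143
1 4 load 0.1633
2 8 source 0.3848
3 12 load 0.1844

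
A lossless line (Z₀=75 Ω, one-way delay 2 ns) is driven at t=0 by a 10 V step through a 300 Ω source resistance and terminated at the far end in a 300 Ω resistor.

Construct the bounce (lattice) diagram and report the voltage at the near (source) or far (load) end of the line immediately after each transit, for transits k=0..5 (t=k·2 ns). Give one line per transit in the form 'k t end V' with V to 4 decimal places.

0 0 source 2.0000
1 2 load 3.2000
2 4 source 3.9200
3 6 load 4.3520
4 8 source 4.6112
5 10 load 4.7667

Γ_L=0.600000, Γ_S=0.600000; launch V₁=10·75/375=2.000000
k=0 src: V=2.0000
k=1 load: inc=2.000000, refl=2.000000·0.600000=1.2000; V=0.000000+2.000000+1.200000=3.2000
k=2 src: inc=1.200000, refl=1.200000·0.600000=0.7200; V=2.000000+1.200000+0.720000=3.9200
k=3 load: inc=0.720000, refl=0.720000·0.600000=0.4320; V=3.200000+0.720000+0.432000=4.3520
k=4 src: inc=0.432000, refl=0.432000·0.600000=0.2592; V=3.920000+0.432000+0.259200=4.6112
k=5 load: inc=0.259200, refl=0.259200·0.600000=0.1555; V=4.352000+0.259200+0.155520=4.7667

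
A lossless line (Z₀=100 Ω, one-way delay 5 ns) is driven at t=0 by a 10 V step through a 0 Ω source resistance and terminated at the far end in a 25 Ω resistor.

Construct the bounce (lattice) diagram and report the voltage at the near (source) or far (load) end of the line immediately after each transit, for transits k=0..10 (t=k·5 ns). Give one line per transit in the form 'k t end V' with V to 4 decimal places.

Γ_L=-0.600000, Γ_S=-1.000000; launch V₁=10·100/100=10.000000
k=0 src: V=10.0000
k=1 load: inc=10.000000, refl=10.000000·-0.600000=-6.0000; V=0.000000+10.000000+-6.000000=4.0000
k=2 src: inc=-6.000000, refl=-6.000000·-1.000000=6.0000; V=10.000000+-6.000000+6.000000=10.0000
k=3 load: inc=6.000000, refl=6.000000·-0.600000=-3.6000; V=4.000000+6.000000+-3.600000=6.4000
k=4 src: inc=-3.600000, refl=-3.600000·-1.000000=3.6000; V=10.000000+-3.600000+3.600000=10.0000
k=5 load: inc=3.600000, refl=3.600000·-0.600000=-2.1600; V=6.400000+3.600000+-2.160000=7.8400
k=6 src: inc=-2.160000, refl=-2.160000·-1.000000=2.1600; V=10.000000+-2.160000+2.160000=10.0000
k=7 load: inc=2.160000, refl=2.160000·-0.600000=-1.2960; V=7.840000+2.160000+-1.296000=8.7040
k=8 src: inc=-1.296000, refl=-1.296000·-1.000000=1.2960; V=10.000000+-1.296000+1.296000=10.0000
k=9 load: inc=1.296000, refl=1.296000·-0.600000=-0.7776; V=8.704000+1.296000+-0.777600=9.2224
k=10 src: inc=-0.777600, refl=-0.777600·-1.000000=0.7776; V=10.000000+-0.777600+0.777600=10.0000

0 0 source 10.0000
1 5 load 4.0000
2 10 source 10.0000
3 15 load 6.4000
4 20 source 10.0000
5 25 load 7.8400
6 30 source 10.0000
7 35 load 8.7040
8 40 source 10.0000
9 45 load 9.2224
10 50 source 10.0000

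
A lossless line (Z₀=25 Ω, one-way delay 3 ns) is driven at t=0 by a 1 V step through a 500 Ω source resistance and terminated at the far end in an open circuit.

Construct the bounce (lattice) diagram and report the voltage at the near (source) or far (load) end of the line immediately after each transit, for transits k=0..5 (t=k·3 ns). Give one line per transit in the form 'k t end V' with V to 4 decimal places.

0 0 source 0.0476
1 3 load 0.0952
2 6 source 0.1383
3 9 load 0.1814
4 12 source 0.2204
5 15 load 0.2594

Γ_L=1.000000, Γ_S=0.904762; launch V₁=1·25/525=0.047619
k=0 src: V=0.0476
k=1 load: inc=0.047619, refl=0.047619·1.000000=0.0476; V=0.000000+0.047619+0.047619=0.0952
k=2 src: inc=0.047619, refl=0.047619·0.904762=0.0431; V=0.047619+0.047619+0.043084=0.1383
k=3 load: inc=0.043084, refl=0.043084·1.000000=0.0431; V=0.095238+0.043084+0.043084=0.1814
k=4 src: inc=0.043084, refl=0.043084·0.904762=0.0390; V=0.138322+0.043084+0.038981=0.2204
k=5 load: inc=0.038981, refl=0.038981·1.000000=0.0390; V=0.181406+0.038981+0.038981=0.2594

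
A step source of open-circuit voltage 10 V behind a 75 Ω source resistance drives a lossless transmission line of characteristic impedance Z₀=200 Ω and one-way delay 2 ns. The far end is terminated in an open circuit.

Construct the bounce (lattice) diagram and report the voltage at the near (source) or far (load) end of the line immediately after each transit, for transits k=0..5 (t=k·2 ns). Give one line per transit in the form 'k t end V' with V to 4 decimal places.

0 0 source 7.2727
1 2 load 14.5455
2 4 source 11.2397
3 6 load 7.9339
4 8 source 9.4365
5 10 load 10.9391

Γ_L=1.000000, Γ_S=-0.454545; launch V₁=10·200/275=7.272727
k=0 src: V=7.2727
k=1 load: inc=7.272727, refl=7.272727·1.000000=7.2727; V=0.000000+7.272727+7.272727=14.5455
k=2 src: inc=7.272727, refl=7.272727·-0.454545=-3.3058; V=7.272727+7.272727+-3.305785=11.2397
k=3 load: inc=-3.305785, refl=-3.305785·1.000000=-3.3058; V=14.545455+-3.305785+-3.305785=7.9339
k=4 src: inc=-3.305785, refl=-3.305785·-0.454545=1.5026; V=11.239669+-3.305785+1.502630=9.4365
k=5 load: inc=1.502630, refl=1.502630·1.000000=1.5026; V=7.933884+1.502630+1.502630=10.9391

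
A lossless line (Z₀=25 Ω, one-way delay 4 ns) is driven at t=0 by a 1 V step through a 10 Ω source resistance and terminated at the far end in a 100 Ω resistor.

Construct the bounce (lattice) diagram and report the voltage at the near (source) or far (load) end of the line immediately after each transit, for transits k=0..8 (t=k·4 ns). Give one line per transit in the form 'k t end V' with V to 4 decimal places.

0 0 source 0.7143
1 4 load 1.1429
2 8 source 0.9592
3 12 load 0.8490
4 16 source 0.8962
5 20 load 0.9245
6 24 source 0.9124
7 28 load 0.9051
8 32 source 0.9082

Γ_L=0.600000, Γ_S=-0.428571; launch V₁=1·25/35=0.714286
k=0 src: V=0.7143
k=1 load: inc=0.714286, refl=0.714286·0.600000=0.4286; V=0.000000+0.714286+0.428571=1.1429
k=2 src: inc=0.428571, refl=0.428571·-0.428571=-0.1837; V=0.714286+0.428571+-0.183673=0.9592
k=3 load: inc=-0.183673, refl=-0.183673·0.600000=-0.1102; V=1.142857+-0.183673+-0.110204=0.8490
k=4 src: inc=-0.110204, refl=-0.110204·-0.428571=0.0472; V=0.959184+-0.110204+0.047230=0.8962
k=5 load: inc=0.047230, refl=0.047230·0.600000=0.0283; V=0.848980+0.047230+0.028338=0.9245
k=6 src: inc=0.028338, refl=0.028338·-0.428571=-0.0121; V=0.896210+0.028338+-0.012145=0.9124
k=7 load: inc=-0.012145, refl=-0.012145·0.600000=-0.0073; V=0.924548+-0.012145+-0.007287=0.9051
k=8 src: inc=-0.007287, refl=-0.007287·-0.428571=0.0031; V=0.912403+-0.007287+0.003123=0.9082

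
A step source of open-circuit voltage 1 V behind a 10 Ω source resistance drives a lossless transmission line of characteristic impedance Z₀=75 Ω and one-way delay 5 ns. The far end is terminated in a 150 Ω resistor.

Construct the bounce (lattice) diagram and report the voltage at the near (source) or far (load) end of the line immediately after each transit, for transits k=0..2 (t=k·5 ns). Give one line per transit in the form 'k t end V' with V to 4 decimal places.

Γ_L=0.333333, Γ_S=-0.764706; launch V₁=1·75/85=0.882353
k=0 src: V=0.8824
k=1 load: inc=0.882353, refl=0.882353·0.333333=0.2941; V=0.000000+0.882353+0.294118=1.1765
k=2 src: inc=0.294118, refl=0.294118·-0.764706=-0.2249; V=0.882353+0.294118+-0.224913=0.9516

0 0 source 0.8824
1 5 load 1.1765
2 10 source 0.9516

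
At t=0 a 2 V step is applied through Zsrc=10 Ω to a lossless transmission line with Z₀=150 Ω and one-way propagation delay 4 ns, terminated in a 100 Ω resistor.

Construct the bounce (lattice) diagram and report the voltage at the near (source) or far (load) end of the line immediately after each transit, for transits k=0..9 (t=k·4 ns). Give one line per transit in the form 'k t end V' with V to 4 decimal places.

Γ_L=-0.200000, Γ_S=-0.875000; launch V₁=2·150/160=1.875000
k=0 src: V=1.8750
k=1 load: inc=1.875000, refl=1.875000·-0.200000=-0.3750; V=0.000000+1.875000+-0.375000=1.5000
k=2 src: inc=-0.375000, refl=-0.375000·-0.875000=0.3281; V=1.875000+-0.375000+0.328125=1.8281
k=3 load: inc=0.328125, refl=0.328125·-0.200000=-0.0656; V=1.500000+0.328125+-0.065625=1.7625
k=4 src: inc=-0.065625, refl=-0.065625·-0.875000=0.0574; V=1.828125+-0.065625+0.057422=1.8199
k=5 load: inc=0.057422, refl=0.057422·-0.200000=-0.0115; V=1.762500+0.057422+-0.011484=1.8084
k=6 src: inc=-0.011484, refl=-0.011484·-0.875000=0.0100; V=1.819922+-0.011484+0.010049=1.8185
k=7 load: inc=0.010049, refl=0.010049·-0.200000=-0.0020; V=1.808437+0.010049+-0.002010=1.8165
k=8 src: inc=-0.002010, refl=-0.002010·-0.875000=0.0018; V=1.818486+-0.002010+0.001759=1.8182
k=9 load: inc=0.001759, refl=0.001759·-0.200000=-0.0004; V=1.816477+0.001759+-0.000352=1.8179

0 0 source 1.8750
1 4 load 1.5000
2 8 source 1.8281
3 12 load 1.7625
4 16 source 1.8199
5 20 load 1.8084
6 24 source 1.8185
7 28 load 1.8165
8 32 source 1.8182
9 36 load 1.8179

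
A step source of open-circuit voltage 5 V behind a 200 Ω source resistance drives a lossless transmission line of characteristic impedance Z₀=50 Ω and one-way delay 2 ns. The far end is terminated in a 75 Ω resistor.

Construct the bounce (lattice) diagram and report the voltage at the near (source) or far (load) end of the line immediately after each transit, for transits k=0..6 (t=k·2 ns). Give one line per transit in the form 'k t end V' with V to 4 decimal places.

Γ_L=0.200000, Γ_S=0.600000; launch V₁=5·50/250=1.000000
k=0 src: V=1.0000
k=1 load: inc=1.000000, refl=1.000000·0.200000=0.2000; V=0.000000+1.000000+0.200000=1.2000
k=2 src: inc=0.200000, refl=0.200000·0.600000=0.1200; V=1.000000+0.200000+0.120000=1.3200
k=3 load: inc=0.120000, refl=0.120000·0.200000=0.0240; V=1.200000+0.120000+0.024000=1.3440
k=4 src: inc=0.024000, refl=0.024000·0.600000=0.0144; V=1.320000+0.024000+0.014400=1.3584
k=5 load: inc=0.014400, refl=0.014400·0.200000=0.0029; V=1.344000+0.014400+0.002880=1.3613
k=6 src: inc=0.002880, refl=0.002880·0.600000=0.0017; V=1.358400+0.002880+0.001728=1.3630

0 0 source 1.0000
1 2 load 1.2000
2 4 source 1.3200
3 6 load 1.3440
4 8 source 1.3584
5 10 load 1.3613
6 12 source 1.3630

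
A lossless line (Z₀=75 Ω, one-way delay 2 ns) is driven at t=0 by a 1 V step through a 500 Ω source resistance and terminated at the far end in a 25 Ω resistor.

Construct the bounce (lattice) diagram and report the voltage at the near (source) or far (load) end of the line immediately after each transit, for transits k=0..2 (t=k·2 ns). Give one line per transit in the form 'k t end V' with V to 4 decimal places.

0 0 source 0.1304
1 2 load 0.0652
2 4 source 0.0170

Γ_L=-0.500000, Γ_S=0.739130; launch V₁=1·75/575=0.130435
k=0 src: V=0.1304
k=1 load: inc=0.130435, refl=0.130435·-0.500000=-0.0652; V=0.000000+0.130435+-0.065217=0.0652
k=2 src: inc=-0.065217, refl=-0.065217·0.739130=-0.0482; V=0.130435+-0.065217+-0.048204=0.0170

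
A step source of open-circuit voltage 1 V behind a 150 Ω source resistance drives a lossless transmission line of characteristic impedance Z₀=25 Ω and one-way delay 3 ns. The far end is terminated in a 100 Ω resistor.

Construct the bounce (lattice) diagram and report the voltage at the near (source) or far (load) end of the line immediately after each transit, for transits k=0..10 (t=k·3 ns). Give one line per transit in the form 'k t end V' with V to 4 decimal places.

0 0 source 0.1429
1 3 load 0.2286
2 6 source 0.2898
3 9 load 0.3265
4 12 source 0.3528
5 15 load 0.3685
6 18 source 0.3798
7 21 load 0.3865
8 24 source 0.3913
9 27 load 0.3942
10 30 source 0.3963

Γ_L=0.600000, Γ_S=0.714286; launch V₁=1·25/175=0.142857
k=0 src: V=0.1429
k=1 load: inc=0.142857, refl=0.142857·0.600000=0.0857; V=0.000000+0.142857+0.085714=0.2286
k=2 src: inc=0.085714, refl=0.085714·0.714286=0.0612; V=0.142857+0.085714+0.061224=0.2898
k=3 load: inc=0.061224, refl=0.061224·0.600000=0.0367; V=0.228571+0.061224+0.036735=0.3265
k=4 src: inc=0.036735, refl=0.036735·0.714286=0.0262; V=0.289796+0.036735+0.026239=0.3528
k=5 load: inc=0.026239, refl=0.026239·0.600000=0.0157; V=0.326531+0.026239+0.015743=0.3685
k=6 src: inc=0.015743, refl=0.015743·0.714286=0.0112; V=0.352770+0.015743+0.011245=0.3798
k=7 load: inc=0.011245, refl=0.011245·0.600000=0.0067; V=0.368513+0.011245+0.006747=0.3865
k=8 src: inc=0.006747, refl=0.006747·0.714286=0.0048; V=0.379758+0.006747+0.004819=0.3913
k=9 load: inc=0.004819, refl=0.004819·0.600000=0.0029; V=0.386506+0.004819+0.002892=0.3942
k=10 src: inc=0.002892, refl=0.002892·0.714286=0.0021; V=0.391325+0.002892+0.002065=0.3963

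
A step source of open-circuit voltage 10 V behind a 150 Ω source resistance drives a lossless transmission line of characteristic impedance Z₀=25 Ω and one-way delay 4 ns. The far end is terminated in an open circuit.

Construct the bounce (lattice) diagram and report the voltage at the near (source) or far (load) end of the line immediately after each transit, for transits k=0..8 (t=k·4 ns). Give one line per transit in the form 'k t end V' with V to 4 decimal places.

Γ_L=1.000000, Γ_S=0.714286; launch V₁=10·25/175=1.428571
k=0 src: V=1.4286
k=1 load: inc=1.428571, refl=1.428571·1.000000=1.4286; V=0.000000+1.428571+1.428571=2.8571
k=2 src: inc=1.428571, refl=1.428571·0.714286=1.0204; V=1.428571+1.428571+1.020408=3.8776
k=3 load: inc=1.020408, refl=1.020408·1.000000=1.0204; V=2.857143+1.020408+1.020408=4.8980
k=4 src: inc=1.020408, refl=1.020408·0.714286=0.7289; V=3.877551+1.020408+0.728863=5.6268
k=5 load: inc=0.728863, refl=0.728863·1.000000=0.7289; V=4.897959+0.728863+0.728863=6.3557
k=6 src: inc=0.728863, refl=0.728863·0.714286=0.5206; V=5.626822+0.728863+0.520616=6.8763
k=7 load: inc=0.520616, refl=0.520616·1.000000=0.5206; V=6.355685+0.520616+0.520616=7.3969
k=8 src: inc=0.520616, refl=0.520616·0.714286=0.3719; V=6.876302+0.520616+0.371869=7.7688

0 0 source 1.4286
1 4 load 2.8571
2 8 source 3.8776
3 12 load 4.8980
4 16 source 5.6268
5 20 load 6.3557
6 24 source 6.8763
7 28 load 7.3969
8 32 source 7.7688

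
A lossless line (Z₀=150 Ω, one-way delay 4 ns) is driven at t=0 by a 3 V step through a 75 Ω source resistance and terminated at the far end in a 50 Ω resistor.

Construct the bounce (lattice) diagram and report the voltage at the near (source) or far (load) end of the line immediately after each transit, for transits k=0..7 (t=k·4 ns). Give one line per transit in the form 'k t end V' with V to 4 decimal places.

Γ_L=-0.500000, Γ_S=-0.333333; launch V₁=3·150/225=2.000000
k=0 src: V=2.0000
k=1 load: inc=2.000000, refl=2.000000·-0.500000=-1.0000; V=0.000000+2.000000+-1.000000=1.0000
k=2 src: inc=-1.000000, refl=-1.000000·-0.333333=0.3333; V=2.000000+-1.000000+0.333333=1.3333
k=3 load: inc=0.333333, refl=0.333333·-0.500000=-0.1667; V=1.000000+0.333333+-0.166667=1.1667
k=4 src: inc=-0.166667, refl=-0.166667·-0.333333=0.0556; V=1.333333+-0.166667+0.055556=1.2222
k=5 load: inc=0.055556, refl=0.055556·-0.500000=-0.0278; V=1.166667+0.055556+-0.027778=1.1944
k=6 src: inc=-0.027778, refl=-0.027778·-0.333333=0.0093; V=1.222222+-0.027778+0.009259=1.2037
k=7 load: inc=0.009259, refl=0.009259·-0.500000=-0.0046; V=1.194444+0.009259+-0.004630=1.1991

0 0 source 2.0000
1 4 load 1.0000
2 8 source 1.3333
3 12 load 1.1667
4 16 source 1.2222
5 20 load 1.1944
6 24 source 1.2037
7 28 load 1.1991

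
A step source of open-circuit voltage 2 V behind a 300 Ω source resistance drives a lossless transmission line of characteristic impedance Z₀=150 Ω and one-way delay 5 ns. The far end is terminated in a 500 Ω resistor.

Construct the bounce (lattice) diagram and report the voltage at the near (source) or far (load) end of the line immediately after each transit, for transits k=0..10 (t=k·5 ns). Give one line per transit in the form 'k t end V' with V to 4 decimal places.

0 0 source 0.6667
1 5 load 1.0256
2 10 source 1.1453
3 15 load 1.2097
4 20 source 1.2312
5 25 load 1.2428
6 30 source 1.2466
7 35 load 1.2487
8 40 source 1.2494
9 45 load 1.2498
10 50 source 1.2499

Γ_L=0.538462, Γ_S=0.333333; launch V₁=2·150/450=0.666667
k=0 src: V=0.6667
k=1 load: inc=0.666667, refl=0.666667·0.538462=0.3590; V=0.000000+0.666667+0.358974=1.0256
k=2 src: inc=0.358974, refl=0.358974·0.333333=0.1197; V=0.666667+0.358974+0.119658=1.1453
k=3 load: inc=0.119658, refl=0.119658·0.538462=0.0644; V=1.025641+0.119658+0.064431=1.2097
k=4 src: inc=0.064431, refl=0.064431·0.333333=0.0215; V=1.145299+0.064431+0.021477=1.2312
k=5 load: inc=0.021477, refl=0.021477·0.538462=0.0116; V=1.209730+0.021477+0.011565=1.2428
k=6 src: inc=0.011565, refl=0.011565·0.333333=0.0039; V=1.231208+0.011565+0.003855=1.2466
k=7 load: inc=0.003855, refl=0.003855·0.538462=0.0021; V=1.242772+0.003855+0.002076=1.2487
k=8 src: inc=0.002076, refl=0.002076·0.333333=0.0007; V=1.246627+0.002076+0.000692=1.2494
k=9 load: inc=0.000692, refl=0.000692·0.538462=0.0004; V=1.248703+0.000692+0.000373=1.2498
k=10 src: inc=0.000373, refl=0.000373·0.333333=0.0001; V=1.249395+0.000373+0.000124=1.2499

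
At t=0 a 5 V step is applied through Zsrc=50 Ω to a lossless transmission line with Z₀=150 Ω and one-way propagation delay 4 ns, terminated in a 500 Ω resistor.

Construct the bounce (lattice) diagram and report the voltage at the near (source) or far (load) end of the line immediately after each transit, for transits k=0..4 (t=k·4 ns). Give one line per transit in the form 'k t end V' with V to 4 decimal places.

Γ_L=0.538462, Γ_S=-0.500000; launch V₁=5·150/200=3.750000
k=0 src: V=3.7500
k=1 load: inc=3.750000, refl=3.750000·0.538462=2.0192; V=0.000000+3.750000+2.019231=5.7692
k=2 src: inc=2.019231, refl=2.019231·-0.500000=-1.0096; V=3.750000+2.019231+-1.009615=4.7596
k=3 load: inc=-1.009615, refl=-1.009615·0.538462=-0.5436; V=5.769231+-1.009615+-0.543639=4.2160
k=4 src: inc=-0.543639, refl=-0.543639·-0.500000=0.2718; V=4.759615+-0.543639+0.271820=4.4878

0 0 source 3.7500
1 4 load 5.7692
2 8 source 4.7596
3 12 load 4.2160
4 16 source 4.4878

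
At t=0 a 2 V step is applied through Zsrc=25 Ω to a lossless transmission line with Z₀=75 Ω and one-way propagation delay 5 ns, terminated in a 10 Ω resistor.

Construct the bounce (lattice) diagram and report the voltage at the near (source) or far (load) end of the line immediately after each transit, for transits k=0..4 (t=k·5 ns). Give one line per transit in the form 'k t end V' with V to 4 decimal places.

Γ_L=-0.764706, Γ_S=-0.500000; launch V₁=2·75/100=1.500000
k=0 src: V=1.5000
k=1 load: inc=1.500000, refl=1.500000·-0.764706=-1.1471; V=0.000000+1.500000+-1.147059=0.3529
k=2 src: inc=-1.147059, refl=-1.147059·-0.500000=0.5735; V=1.500000+-1.147059+0.573529=0.9265
k=3 load: inc=0.573529, refl=0.573529·-0.764706=-0.4386; V=0.352941+0.573529+-0.438581=0.4879
k=4 src: inc=-0.438581, refl=-0.438581·-0.500000=0.2193; V=0.926471+-0.438581+0.219291=0.7072

0 0 source 1.5000
1 5 load 0.3529
2 10 source 0.9265
3 15 load 0.4879
4 20 source 0.7072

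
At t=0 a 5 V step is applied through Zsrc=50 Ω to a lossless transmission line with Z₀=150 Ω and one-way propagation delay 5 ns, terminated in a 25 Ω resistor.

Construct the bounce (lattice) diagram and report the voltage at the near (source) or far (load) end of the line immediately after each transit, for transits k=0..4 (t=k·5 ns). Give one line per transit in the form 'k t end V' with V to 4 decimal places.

0 0 source 3.7500
1 5 load 1.0714
2 10 source 2.4107
3 15 load 1.4541
4 20 source 1.9324

Γ_L=-0.714286, Γ_S=-0.500000; launch V₁=5·150/200=3.750000
k=0 src: V=3.7500
k=1 load: inc=3.750000, refl=3.750000·-0.714286=-2.6786; V=0.000000+3.750000+-2.678571=1.0714
k=2 src: inc=-2.678571, refl=-2.678571·-0.500000=1.3393; V=3.750000+-2.678571+1.339286=2.4107
k=3 load: inc=1.339286, refl=1.339286·-0.714286=-0.9566; V=1.071429+1.339286+-0.956633=1.4541
k=4 src: inc=-0.956633, refl=-0.956633·-0.500000=0.4783; V=2.410714+-0.956633+0.478316=1.9324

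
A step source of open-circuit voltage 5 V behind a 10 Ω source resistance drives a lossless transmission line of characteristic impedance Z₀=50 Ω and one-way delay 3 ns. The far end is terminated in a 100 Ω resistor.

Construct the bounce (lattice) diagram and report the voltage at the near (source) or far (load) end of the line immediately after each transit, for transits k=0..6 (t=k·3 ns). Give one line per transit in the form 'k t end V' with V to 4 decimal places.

0 0 source 4.1667
1 3 load 5.5556
2 6 source 4.6296
3 9 load 4.3210
4 12 source 4.5267
5 15 load 4.5953
6 18 source 4.5496

Γ_L=0.333333, Γ_S=-0.666667; launch V₁=5·50/60=4.166667
k=0 src: V=4.1667
k=1 load: inc=4.166667, refl=4.166667·0.333333=1.3889; V=0.000000+4.166667+1.388889=5.5556
k=2 src: inc=1.388889, refl=1.388889·-0.666667=-0.9259; V=4.166667+1.388889+-0.925926=4.6296
k=3 load: inc=-0.925926, refl=-0.925926·0.333333=-0.3086; V=5.555556+-0.925926+-0.308642=4.3210
k=4 src: inc=-0.308642, refl=-0.308642·-0.666667=0.2058; V=4.629630+-0.308642+0.205761=4.5267
k=5 load: inc=0.205761, refl=0.205761·0.333333=0.0686; V=4.320988+0.205761+0.068587=4.5953
k=6 src: inc=0.068587, refl=0.068587·-0.666667=-0.0457; V=4.526749+0.068587+-0.045725=4.5496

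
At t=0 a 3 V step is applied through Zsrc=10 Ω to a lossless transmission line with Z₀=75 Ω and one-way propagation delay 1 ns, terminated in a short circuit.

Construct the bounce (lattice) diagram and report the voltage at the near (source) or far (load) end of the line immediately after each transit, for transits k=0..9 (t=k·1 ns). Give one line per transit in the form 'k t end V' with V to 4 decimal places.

0 0 source 2.6471
1 1 load 0.0000
2 2 source 2.0242
3 3 load 0.0000
4 4 source 1.5479
5 5 load 0.0000
6 6 source 1.1837
7 7 load 0.0000
8 8 source 0.9052
9 9 load 0.0000

Γ_L=-1.000000, Γ_S=-0.764706; launch V₁=3·75/85=2.647059
k=0 src: V=2.6471
k=1 load: inc=2.647059, refl=2.647059·-1.000000=-2.6471; V=0.000000+2.647059+-2.647059=0.0000
k=2 src: inc=-2.647059, refl=-2.647059·-0.764706=2.0242; V=2.647059+-2.647059+2.024221=2.0242
k=3 load: inc=2.024221, refl=2.024221·-1.000000=-2.0242; V=0.000000+2.024221+-2.024221=0.0000
k=4 src: inc=-2.024221, refl=-2.024221·-0.764706=1.5479; V=2.024221+-2.024221+1.547934=1.5479
k=5 load: inc=1.547934, refl=1.547934·-1.000000=-1.5479; V=0.000000+1.547934+-1.547934=0.0000
k=6 src: inc=-1.547934, refl=-1.547934·-0.764706=1.1837; V=1.547934+-1.547934+1.183714=1.1837
k=7 load: inc=1.183714, refl=1.183714·-1.000000=-1.1837; V=0.000000+1.183714+-1.183714=0.0000
k=8 src: inc=-1.183714, refl=-1.183714·-0.764706=0.9052; V=1.183714+-1.183714+0.905193=0.9052
k=9 load: inc=0.905193, refl=0.905193·-1.000000=-0.9052; V=0.000000+0.905193+-0.905193=0.0000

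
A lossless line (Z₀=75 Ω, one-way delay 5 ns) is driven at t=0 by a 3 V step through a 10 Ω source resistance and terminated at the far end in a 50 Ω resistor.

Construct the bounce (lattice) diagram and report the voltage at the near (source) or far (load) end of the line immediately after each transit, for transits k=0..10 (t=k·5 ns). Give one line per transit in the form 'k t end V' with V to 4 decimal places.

0 0 source 2.6471
1 5 load 2.1176
2 10 source 2.5225
3 15 load 2.4415
4 20 source 2.5034
5 25 load 2.4911
6 30 source 2.5005
7 35 load 2.4986
8 40 source 2.5001
9 45 load 2.4998
10 50 source 2.5000

Γ_L=-0.200000, Γ_S=-0.764706; launch V₁=3·75/85=2.647059
k=0 src: V=2.6471
k=1 load: inc=2.647059, refl=2.647059·-0.200000=-0.5294; V=0.000000+2.647059+-0.529412=2.1176
k=2 src: inc=-0.529412, refl=-0.529412·-0.764706=0.4048; V=2.647059+-0.529412+0.404844=2.5225
k=3 load: inc=0.404844, refl=0.404844·-0.200000=-0.0810; V=2.117647+0.404844+-0.080969=2.4415
k=4 src: inc=-0.080969, refl=-0.080969·-0.764706=0.0619; V=2.522491+-0.080969+0.061917=2.5034
k=5 load: inc=0.061917, refl=0.061917·-0.200000=-0.0124; V=2.441522+0.061917+-0.012383=2.4911
k=6 src: inc=-0.012383, refl=-0.012383·-0.764706=0.0095; V=2.503440+-0.012383+0.009470=2.5005
k=7 load: inc=0.009470, refl=0.009470·-0.200000=-0.0019; V=2.491056+0.009470+-0.001894=2.4986
k=8 src: inc=-0.001894, refl=-0.001894·-0.764706=0.0014; V=2.500526+-0.001894+0.001448=2.5001
k=9 load: inc=0.001448, refl=0.001448·-0.200000=-0.0003; V=2.498632+0.001448+-0.000290=2.4998
k=10 src: inc=-0.000290, refl=-0.000290·-0.764706=0.0002; V=2.500080+-0.000290+0.000222=2.5000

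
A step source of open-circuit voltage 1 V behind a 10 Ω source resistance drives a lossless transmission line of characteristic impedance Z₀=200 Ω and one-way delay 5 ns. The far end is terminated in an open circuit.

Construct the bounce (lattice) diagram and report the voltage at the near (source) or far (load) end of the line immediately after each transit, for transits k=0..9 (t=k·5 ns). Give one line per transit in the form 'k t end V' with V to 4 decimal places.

Γ_L=1.000000, Γ_S=-0.904762; launch V₁=1·200/210=0.952381
k=0 src: V=0.9524
k=1 load: inc=0.952381, refl=0.952381·1.000000=0.9524; V=0.000000+0.952381+0.952381=1.9048
k=2 src: inc=0.952381, refl=0.952381·-0.904762=-0.8617; V=0.952381+0.952381+-0.861678=1.0431
k=3 load: inc=-0.861678, refl=-0.861678·1.000000=-0.8617; V=1.904762+-0.861678+-0.861678=0.1814
k=4 src: inc=-0.861678, refl=-0.861678·-0.904762=0.7796; V=1.043084+-0.861678+0.779613=0.9610
k=5 load: inc=0.779613, refl=0.779613·1.000000=0.7796; V=0.181406+0.779613+0.779613=1.7406
k=6 src: inc=0.779613, refl=0.779613·-0.904762=-0.7054; V=0.961019+0.779613+-0.705365=1.0353
k=7 load: inc=-0.705365, refl=-0.705365·1.000000=-0.7054; V=1.740633+-0.705365+-0.705365=0.3299
k=8 src: inc=-0.705365, refl=-0.705365·-0.904762=0.6382; V=1.035268+-0.705365+0.638187=0.9681
k=9 load: inc=0.638187, refl=0.638187·1.000000=0.6382; V=0.329904+0.638187+0.638187=1.6063

0 0 source 0.9524
1 5 load 1.9048
2 10 source 1.0431
3 15 load 0.1814
4 20 source 0.9610
5 25 load 1.7406
6 30 source 1.0353
7 35 load 0.3299
8 40 source 0.9681
9 45 load 1.6063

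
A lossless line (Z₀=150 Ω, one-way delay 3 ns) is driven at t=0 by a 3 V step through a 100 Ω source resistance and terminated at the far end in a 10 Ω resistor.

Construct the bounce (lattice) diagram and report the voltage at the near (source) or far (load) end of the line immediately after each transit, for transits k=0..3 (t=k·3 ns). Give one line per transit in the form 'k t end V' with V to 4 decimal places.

Γ_L=-0.875000, Γ_S=-0.200000; launch V₁=3·150/250=1.800000
k=0 src: V=1.8000
k=1 load: inc=1.800000, refl=1.800000·-0.875000=-1.5750; V=0.000000+1.800000+-1.575000=0.2250
k=2 src: inc=-1.575000, refl=-1.575000·-0.200000=0.3150; V=1.800000+-1.575000+0.315000=0.5400
k=3 load: inc=0.315000, refl=0.315000·-0.875000=-0.2756; V=0.225000+0.315000+-0.275625=0.2644

0 0 source 1.8000
1 3 load 0.2250
2 6 source 0.5400
3 9 load 0.2644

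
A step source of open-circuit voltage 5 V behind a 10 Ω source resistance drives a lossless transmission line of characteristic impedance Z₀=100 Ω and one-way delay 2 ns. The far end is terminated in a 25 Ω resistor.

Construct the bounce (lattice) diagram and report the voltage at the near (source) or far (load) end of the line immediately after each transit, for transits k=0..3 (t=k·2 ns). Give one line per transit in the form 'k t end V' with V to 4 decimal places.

0 0 source 4.5455
1 2 load 1.8182
2 4 source 4.0496
3 6 load 2.7107

Γ_L=-0.600000, Γ_S=-0.818182; launch V₁=5·100/110=4.545455
k=0 src: V=4.5455
k=1 load: inc=4.545455, refl=4.545455·-0.600000=-2.7273; V=0.000000+4.545455+-2.727273=1.8182
k=2 src: inc=-2.727273, refl=-2.727273·-0.818182=2.2314; V=4.545455+-2.727273+2.231405=4.0496
k=3 load: inc=2.231405, refl=2.231405·-0.600000=-1.3388; V=1.818182+2.231405+-1.338843=2.7107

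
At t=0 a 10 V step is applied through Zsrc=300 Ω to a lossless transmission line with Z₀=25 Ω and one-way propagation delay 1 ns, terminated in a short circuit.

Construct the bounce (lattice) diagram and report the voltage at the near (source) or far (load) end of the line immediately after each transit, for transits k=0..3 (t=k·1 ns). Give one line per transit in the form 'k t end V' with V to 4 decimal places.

0 0 source 0.7692
1 1 load 0.0000
2 2 source -0.6509
3 3 load 0.0000

Γ_L=-1.000000, Γ_S=0.846154; launch V₁=10·25/325=0.769231
k=0 src: V=0.7692
k=1 load: inc=0.769231, refl=0.769231·-1.000000=-0.7692; V=0.000000+0.769231+-0.769231=0.0000
k=2 src: inc=-0.769231, refl=-0.769231·0.846154=-0.6509; V=0.769231+-0.769231+-0.650888=-0.6509
k=3 load: inc=-0.650888, refl=-0.650888·-1.000000=0.6509; V=0.000000+-0.650888+0.650888=0.0000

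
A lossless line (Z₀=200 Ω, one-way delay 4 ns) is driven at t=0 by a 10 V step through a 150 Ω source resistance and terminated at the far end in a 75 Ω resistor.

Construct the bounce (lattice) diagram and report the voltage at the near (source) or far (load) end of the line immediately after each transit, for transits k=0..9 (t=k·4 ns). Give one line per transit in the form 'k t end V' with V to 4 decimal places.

0 0 source 5.7143
1 4 load 3.1169
2 8 source 3.4879
3 12 load 3.3193
4 16 source 3.3434
5 20 load 3.3324
6 24 source 3.3340
7 28 load 3.3333
8 32 source 3.3334
9 36 load 3.3333

Γ_L=-0.454545, Γ_S=-0.142857; launch V₁=10·200/350=5.714286
k=0 src: V=5.7143
k=1 load: inc=5.714286, refl=5.714286·-0.454545=-2.5974; V=0.000000+5.714286+-2.597403=3.1169
k=2 src: inc=-2.597403, refl=-2.597403·-0.142857=0.3711; V=5.714286+-2.597403+0.371058=3.4879
k=3 load: inc=0.371058, refl=0.371058·-0.454545=-0.1687; V=3.116883+0.371058+-0.168663=3.3193
k=4 src: inc=-0.168663, refl=-0.168663·-0.142857=0.0241; V=3.487941+-0.168663+0.024095=3.3434
k=5 load: inc=0.024095, refl=0.024095·-0.454545=-0.0110; V=3.319278+0.024095+-0.010952=3.3324
k=6 src: inc=-0.010952, refl=-0.010952·-0.142857=0.0016; V=3.343373+-0.010952+0.001565=3.3340
k=7 load: inc=0.001565, refl=0.001565·-0.454545=-0.0007; V=3.332421+0.001565+-0.000711=3.3333
k=8 src: inc=-0.000711, refl=-0.000711·-0.142857=0.0001; V=3.333985+-0.000711+0.000102=3.3334
k=9 load: inc=0.000102, refl=0.000102·-0.454545=-0.0000; V=3.333274+0.000102+-0.000046=3.3333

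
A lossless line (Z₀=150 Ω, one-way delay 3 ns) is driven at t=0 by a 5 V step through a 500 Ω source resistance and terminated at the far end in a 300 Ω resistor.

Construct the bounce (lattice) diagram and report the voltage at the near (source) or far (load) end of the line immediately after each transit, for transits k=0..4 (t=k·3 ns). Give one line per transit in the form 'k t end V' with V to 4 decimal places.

0 0 source 1.1538
1 3 load 1.5385
2 6 source 1.7456
3 9 load 1.8146
4 12 source 1.8518

Γ_L=0.333333, Γ_S=0.538462; launch V₁=5·150/650=1.153846
k=0 src: V=1.1538
k=1 load: inc=1.153846, refl=1.153846·0.333333=0.3846; V=0.000000+1.153846+0.384615=1.5385
k=2 src: inc=0.384615, refl=0.384615·0.538462=0.2071; V=1.153846+0.384615+0.207101=1.7456
k=3 load: inc=0.207101, refl=0.207101·0.333333=0.0690; V=1.538462+0.207101+0.069034=1.8146
k=4 src: inc=0.069034, refl=0.069034·0.538462=0.0372; V=1.745562+0.069034+0.037172=1.8518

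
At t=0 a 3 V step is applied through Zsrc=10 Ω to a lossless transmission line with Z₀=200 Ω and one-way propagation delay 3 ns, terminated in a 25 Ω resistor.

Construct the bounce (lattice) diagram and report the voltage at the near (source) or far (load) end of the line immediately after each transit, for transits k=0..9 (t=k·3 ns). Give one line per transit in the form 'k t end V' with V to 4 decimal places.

0 0 source 2.8571
1 3 load 0.6349
2 6 source 2.6455
3 9 load 1.0817
4 12 source 2.4966
5 15 load 1.3961
6 18 source 2.3918
7 21 load 1.6174
8 24 source 2.3180
9 27 load 1.7731

Γ_L=-0.777778, Γ_S=-0.904762; launch V₁=3·200/210=2.857143
k=0 src: V=2.8571
k=1 load: inc=2.857143, refl=2.857143·-0.777778=-2.2222; V=0.000000+2.857143+-2.222222=0.6349
k=2 src: inc=-2.222222, refl=-2.222222·-0.904762=2.0106; V=2.857143+-2.222222+2.010582=2.6455
k=3 load: inc=2.010582, refl=2.010582·-0.777778=-1.5638; V=0.634921+2.010582+-1.563786=1.0817
k=4 src: inc=-1.563786, refl=-1.563786·-0.904762=1.4149; V=2.645503+-1.563786+1.414854=2.4966
k=5 load: inc=1.414854, refl=1.414854·-0.777778=-1.1004; V=1.081717+1.414854+-1.100442=1.3961
k=6 src: inc=-1.100442, refl=-1.100442·-0.904762=0.9956; V=2.496571+-1.100442+0.995638=2.3918
k=7 load: inc=0.995638, refl=0.995638·-0.777778=-0.7744; V=1.396129+0.995638+-0.774385=1.6174
k=8 src: inc=-0.774385, refl=-0.774385·-0.904762=0.7006; V=2.391767+-0.774385+0.700634=2.3180
k=9 load: inc=0.700634, refl=0.700634·-0.777778=-0.5449; V=1.617382+0.700634+-0.544938=1.7731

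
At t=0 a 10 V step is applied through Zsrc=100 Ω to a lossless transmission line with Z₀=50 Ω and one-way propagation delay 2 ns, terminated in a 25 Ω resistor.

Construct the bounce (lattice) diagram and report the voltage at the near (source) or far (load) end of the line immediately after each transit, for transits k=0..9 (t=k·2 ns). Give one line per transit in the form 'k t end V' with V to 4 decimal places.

0 0 source 3.3333
1 2 load 2.2222
2 4 source 1.8519
3 6 load 1.9753
4 8 source 2.0165
5 10 load 2.0027
6 12 source 1.9982
7 14 load 1.9997
8 16 source 2.0002
9 18 load 2.0000

Γ_L=-0.333333, Γ_S=0.333333; launch V₁=10·50/150=3.333333
k=0 src: V=3.3333
k=1 load: inc=3.333333, refl=3.333333·-0.333333=-1.1111; V=0.000000+3.333333+-1.111111=2.2222
k=2 src: inc=-1.111111, refl=-1.111111·0.333333=-0.3704; V=3.333333+-1.111111+-0.370370=1.8519
k=3 load: inc=-0.370370, refl=-0.370370·-0.333333=0.1235; V=2.222222+-0.370370+0.123457=1.9753
k=4 src: inc=0.123457, refl=0.123457·0.333333=0.0412; V=1.851852+0.123457+0.041152=2.0165
k=5 load: inc=0.041152, refl=0.041152·-0.333333=-0.0137; V=1.975309+0.041152+-0.013717=2.0027
k=6 src: inc=-0.013717, refl=-0.013717·0.333333=-0.0046; V=2.016461+-0.013717+-0.004572=1.9982
k=7 load: inc=-0.004572, refl=-0.004572·-0.333333=0.0015; V=2.002743+-0.004572+0.001524=1.9997
k=8 src: inc=0.001524, refl=0.001524·0.333333=0.0005; V=1.998171+0.001524+0.000508=2.0002
k=9 load: inc=0.000508, refl=0.000508·-0.333333=-0.0002; V=1.999695+0.000508+-0.000169=2.0000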